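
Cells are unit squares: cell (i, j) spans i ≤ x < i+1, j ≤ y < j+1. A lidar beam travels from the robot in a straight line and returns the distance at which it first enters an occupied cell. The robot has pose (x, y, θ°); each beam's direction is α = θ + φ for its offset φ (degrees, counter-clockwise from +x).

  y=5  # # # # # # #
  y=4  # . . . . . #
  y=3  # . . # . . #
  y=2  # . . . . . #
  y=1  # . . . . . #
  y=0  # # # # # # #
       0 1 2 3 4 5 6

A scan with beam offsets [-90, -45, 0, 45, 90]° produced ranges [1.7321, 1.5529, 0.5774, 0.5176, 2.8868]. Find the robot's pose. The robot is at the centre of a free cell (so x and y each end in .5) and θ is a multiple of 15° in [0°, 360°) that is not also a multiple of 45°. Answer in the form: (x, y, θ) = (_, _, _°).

The pose lattice has 19·16 = 304 candidates. Test each by forward raycasting.
  (3.5, 2.5, 240°): beam 1 = 2.8868 ≠ 1.7321 ✗
  (2.5, 2.5, 150°): beam 1 = 1.0000 ≠ 1.7321 ✗
  (2.5, 3.5, 195°): beam 1 = 1.5529 ≠ 1.7321 ✗
  …
  (4.5, 3.5, 150°): r_1=1.7321, r_2=1.5529, r_3=0.5774, r_4=0.5176, r_5=2.8868 — all match ✓
Only this pose fits every beam.

(x, y, θ) = (4.5, 3.5, 150°)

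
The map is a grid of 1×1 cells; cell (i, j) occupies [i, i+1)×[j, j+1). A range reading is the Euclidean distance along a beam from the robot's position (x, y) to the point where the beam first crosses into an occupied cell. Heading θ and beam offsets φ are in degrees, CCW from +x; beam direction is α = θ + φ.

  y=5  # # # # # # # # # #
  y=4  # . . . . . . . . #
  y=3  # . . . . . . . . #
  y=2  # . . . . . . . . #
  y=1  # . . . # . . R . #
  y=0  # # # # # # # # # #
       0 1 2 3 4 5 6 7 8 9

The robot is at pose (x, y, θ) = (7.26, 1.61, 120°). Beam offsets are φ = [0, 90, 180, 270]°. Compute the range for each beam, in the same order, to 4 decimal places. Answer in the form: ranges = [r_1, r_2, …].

beam 1: φ=0°, α=120°
  cosα=-0.5000 sinα=0.8660 | (7,1) | tMaxX 0.5200 tMaxY 0.4503 | tΔX 2.0000 tΔY 1.1547
    t=0.4503 [y] (7,2)
    t=0.5200 [x] (6,2)
    t=1.6050 [y] (6,3)
    t=2.5200 [x] (5,3)
    t=2.7597 [y] (5,4)
    t=3.9144 [y] (5,5) — stop
  → r_1 = 3.9144
beam 2: φ=90°, α=210°
  cosα=-0.8660 sinα=-0.5000 | (7,1) | tMaxX 0.3002 tMaxY 1.2200 | tΔX 1.1547 tΔY 2.0000
    t=0.3002 [x] (6,1)
    t=1.2200 [y] (6,0) — stop
  → r_2 = 1.2200
beam 3: φ=180°, α=300°
  cosα=0.5000 sinα=-0.8660 | (7,1) | tMaxX 1.4800 tMaxY 0.7044 | tΔX 2.0000 tΔY 1.1547
    t=0.7044 [y] (7,0) — stop
  → r_3 = 0.7044
beam 4: φ=270°, α=30°
  cosα=0.8660 sinα=0.5000 | (7,1) | tMaxX 0.8545 tMaxY 0.7800 | tΔX 1.1547 tΔY 2.0000
    t=0.7800 [y] (7,2)
    t=0.8545 [x] (8,2)
    t=2.0092 [x] (9,2) — stop
  → r_4 = 2.0092

ranges = [3.9144, 1.2200, 0.7044, 2.0092]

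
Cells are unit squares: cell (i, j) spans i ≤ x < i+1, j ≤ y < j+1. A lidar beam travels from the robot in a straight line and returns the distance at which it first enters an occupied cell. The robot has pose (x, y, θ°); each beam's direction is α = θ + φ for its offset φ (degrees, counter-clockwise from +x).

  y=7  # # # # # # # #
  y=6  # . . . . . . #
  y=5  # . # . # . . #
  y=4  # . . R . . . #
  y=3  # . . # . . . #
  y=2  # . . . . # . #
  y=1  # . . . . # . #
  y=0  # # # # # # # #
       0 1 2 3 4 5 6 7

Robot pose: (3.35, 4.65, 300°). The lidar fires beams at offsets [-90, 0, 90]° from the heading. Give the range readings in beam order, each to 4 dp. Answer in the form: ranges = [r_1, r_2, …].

beam 1: φ=-90°, α=210°
  cosα=-0.8660 sinα=-0.5000 | (3,4) | tMaxX 0.4041 tMaxY 1.3000 | tΔX 1.1547 tΔY 2.0000
    t=0.4041 [x] (2,4)
    t=1.3000 [y] (2,3)
    t=1.5588 [x] (1,3)
    t=2.7135 [x] (0,3) — stop
  → r_1 = 2.7135
beam 2: φ=0°, α=300°
  cosα=0.5000 sinα=-0.8660 | (3,4) | tMaxX 1.3000 tMaxY 0.7506 | tΔX 2.0000 tΔY 1.1547
    t=0.7506 [y] (3,3) — stop
  → r_2 = 0.7506
beam 3: φ=90°, α=30°
  cosα=0.8660 sinα=0.5000 | (3,4) | tMaxX 0.7506 tMaxY 0.7000 | tΔX 1.1547 tΔY 2.0000
    t=0.7000 [y] (3,5)
    t=0.7506 [x] (4,5) — stop
  → r_3 = 0.7506

ranges = [2.7135, 0.7506, 0.7506]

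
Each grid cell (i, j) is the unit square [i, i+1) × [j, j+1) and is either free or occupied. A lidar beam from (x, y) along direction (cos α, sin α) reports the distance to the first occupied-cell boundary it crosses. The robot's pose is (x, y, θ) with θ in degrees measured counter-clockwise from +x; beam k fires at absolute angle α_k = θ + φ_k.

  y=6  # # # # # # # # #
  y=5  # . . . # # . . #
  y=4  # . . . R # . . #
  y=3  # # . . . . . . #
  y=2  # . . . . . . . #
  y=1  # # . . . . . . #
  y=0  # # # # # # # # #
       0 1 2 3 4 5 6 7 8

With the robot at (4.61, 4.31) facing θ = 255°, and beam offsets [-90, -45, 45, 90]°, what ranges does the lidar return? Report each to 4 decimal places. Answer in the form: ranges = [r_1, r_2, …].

beam 1: φ=-90°, α=165°
  cosα=-0.9659 sinα=0.2588 | (4,4) | tMaxX 0.6315 tMaxY 2.6660 | tΔX 1.0353 tΔY 3.8637
    t=0.6315 [x] (3,4)
    t=1.6668 [x] (2,4)
    t=2.6660 [y] (2,5)
    t=2.7021 [x] (1,5)
    t=3.7373 [x] (0,5) — stop
  → r_1 = 3.7373
beam 2: φ=-45°, α=210°
  cosα=-0.8660 sinα=-0.5000 | (4,4) | tMaxX 0.7044 tMaxY 0.6200 | tΔX 1.1547 tΔY 2.0000
    t=0.6200 [y] (4,3)
    t=0.7044 [x] (3,3)
    t=1.8591 [x] (2,3)
    t=2.6200 [y] (2,2)
    t=3.0138 [x] (1,2)
    t=4.1685 [x] (0,2) — stop
  → r_2 = 4.1685
beam 3: φ=45°, α=300°
  cosα=0.5000 sinα=-0.8660 | (4,4) | tMaxX 0.7800 tMaxY 0.3580 | tΔX 2.0000 tΔY 1.1547
    t=0.3580 [y] (4,3)
    t=0.7800 [x] (5,3)
    t=1.5127 [y] (5,2)
    t=2.6674 [y] (5,1)
    t=2.7800 [x] (6,1)
    t=3.8221 [y] (6,0) — stop
  → r_3 = 3.8221
beam 4: φ=90°, α=345°
  cosα=0.9659 sinα=-0.2588 | (4,4) | tMaxX 0.4038 tMaxY 1.1977 | tΔX 1.0353 tΔY 3.8637
    t=0.4038 [x] (5,4) — stop
  → r_4 = 0.4038

ranges = [3.7373, 4.1685, 3.8221, 0.4038]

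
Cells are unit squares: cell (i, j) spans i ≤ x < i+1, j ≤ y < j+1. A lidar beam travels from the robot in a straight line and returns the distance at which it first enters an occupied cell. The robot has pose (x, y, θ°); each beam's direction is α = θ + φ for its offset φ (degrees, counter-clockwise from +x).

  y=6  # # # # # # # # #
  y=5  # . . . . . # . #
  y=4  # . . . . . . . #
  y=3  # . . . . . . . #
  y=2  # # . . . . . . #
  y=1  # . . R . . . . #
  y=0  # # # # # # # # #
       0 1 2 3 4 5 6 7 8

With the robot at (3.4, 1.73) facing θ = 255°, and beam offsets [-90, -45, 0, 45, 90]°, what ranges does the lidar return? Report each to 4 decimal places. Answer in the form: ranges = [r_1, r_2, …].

beam 1: φ=-90°, α=165°
  direction (-0.9659, 0.2588); cell (3,1); t to first gridline: x 0.4141, y 1.0432 (then +1.0353 / +3.8637)
    (2,1) via x @ 0.4141
    (2,2) via y @ 1.0432
    (1,2) via x @ 1.4494  # hit
  → r_1 = 1.4494
beam 2: φ=-45°, α=210°
  direction (-0.8660, -0.5000); cell (3,1); t to first gridline: x 0.4619, y 1.4600 (then +1.1547 / +2.0000)
    (2,1) via x @ 0.4619
    (2,0) via y @ 1.4600  # hit
  → r_2 = 1.4600
beam 3: φ=0°, α=255°
  direction (-0.2588, -0.9659); cell (3,1); t to first gridline: x 1.5455, y 0.7558 (then +3.8637 / +1.0353)
    (3,0) via y @ 0.7558  # hit
  → r_3 = 0.7558
beam 4: φ=45°, α=300°
  direction (0.5000, -0.8660); cell (3,1); t to first gridline: x 1.2000, y 0.8429 (then +2.0000 / +1.1547)
    (3,0) via y @ 0.8429  # hit
  → r_4 = 0.8429
beam 5: φ=90°, α=345°
  direction (0.9659, -0.2588); cell (3,1); t to first gridline: x 0.6212, y 2.8205 (then +1.0353 / +3.8637)
    (4,1) via x @ 0.6212
    (5,1) via x @ 1.6564
    (6,1) via x @ 2.6917
    (6,0) via y @ 2.8205  # hit
  → r_5 = 2.8205

ranges = [1.4494, 1.4600, 0.7558, 0.8429, 2.8205]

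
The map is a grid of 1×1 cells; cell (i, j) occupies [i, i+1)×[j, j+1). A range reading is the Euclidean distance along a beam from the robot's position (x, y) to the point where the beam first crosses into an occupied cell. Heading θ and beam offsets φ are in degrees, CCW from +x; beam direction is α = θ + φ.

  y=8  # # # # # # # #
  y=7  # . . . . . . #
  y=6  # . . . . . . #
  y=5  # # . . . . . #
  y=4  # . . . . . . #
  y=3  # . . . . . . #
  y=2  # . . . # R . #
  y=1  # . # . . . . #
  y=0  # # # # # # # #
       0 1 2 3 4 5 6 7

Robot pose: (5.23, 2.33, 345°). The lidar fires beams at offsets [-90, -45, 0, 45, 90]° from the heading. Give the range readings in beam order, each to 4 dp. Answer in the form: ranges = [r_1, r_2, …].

ranges = [1.3769, 1.5358, 1.8324, 2.0438, 5.8700]

beam 1: φ=-90°, α=255°
  direction (-0.2588, -0.9659); cell (5,2); t to first gridline: x 0.8887, y 0.3416 (then +3.8637 / +1.0353)
    (5,1) via y @ 0.3416
    (4,1) via x @ 0.8887
    (4,0) via y @ 1.3769  # hit
  → r_1 = 1.3769
beam 2: φ=-45°, α=300°
  direction (0.5000, -0.8660); cell (5,2); t to first gridline: x 1.5400, y 0.3811 (then +2.0000 / +1.1547)
    (5,1) via y @ 0.3811
    (5,0) via y @ 1.5358  # hit
  → r_2 = 1.5358
beam 3: φ=0°, α=345°
  direction (0.9659, -0.2588); cell (5,2); t to first gridline: x 0.7972, y 1.2750 (then +1.0353 / +3.8637)
    (6,2) via x @ 0.7972
    (6,1) via y @ 1.2750
    (7,1) via x @ 1.8324  # hit
  → r_3 = 1.8324
beam 4: φ=45°, α=30°
  direction (0.8660, 0.5000); cell (5,2); t to first gridline: x 0.8891, y 1.3400 (then +1.1547 / +2.0000)
    (6,2) via x @ 0.8891
    (6,3) via y @ 1.3400
    (7,3) via x @ 2.0438  # hit
  → r_4 = 2.0438
beam 5: φ=90°, α=75°
  direction (0.2588, 0.9659); cell (5,2); t to first gridline: x 2.9751, y 0.6936 (then +3.8637 / +1.0353)
    (5,3) via y @ 0.6936
    (5,4) via y @ 1.7289
    (5,5) via y @ 2.7642
    (6,5) via x @ 2.9751
    (6,6) via y @ 3.7995
    (6,7) via y @ 4.8347
    (6,8) via y @ 5.8700  # hit
  → r_5 = 5.8700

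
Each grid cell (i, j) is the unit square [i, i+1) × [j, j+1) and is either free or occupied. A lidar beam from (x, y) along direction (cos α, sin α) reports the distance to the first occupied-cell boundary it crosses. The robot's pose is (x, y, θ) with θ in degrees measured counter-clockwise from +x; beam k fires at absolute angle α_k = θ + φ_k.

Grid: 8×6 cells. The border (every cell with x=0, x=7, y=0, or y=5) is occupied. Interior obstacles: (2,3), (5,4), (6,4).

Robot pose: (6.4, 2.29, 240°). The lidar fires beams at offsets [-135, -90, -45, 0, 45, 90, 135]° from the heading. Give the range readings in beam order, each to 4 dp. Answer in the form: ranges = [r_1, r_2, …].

ranges = [1.7703, 5.4200, 4.9842, 1.4896, 1.3355, 0.6928, 0.6212]

beam 1: φ=-135°, α=105°
  dir = (cos 105°, sin 105°) = (-0.2588, 0.9659); from cell (6,2)
  next x-line at t=1.5455, next y-line at t=0.7350; Δt_x=3.8637, Δt_y=1.0353
    y: enter (6,3) at t=0.7350
    x: enter (5,3) at t=1.5455
    y: enter (5,4) at t=1.7703 ← occupied
  → r_1 = 1.7703
beam 2: φ=-90°, α=150°
  dir = (cos 150°, sin 150°) = (-0.8660, 0.5000); from cell (6,2)
  next x-line at t=0.4619, next y-line at t=1.4200; Δt_x=1.1547, Δt_y=2.0000
    x: enter (5,2) at t=0.4619
    y: enter (5,3) at t=1.4200
    x: enter (4,3) at t=1.6166
    x: enter (3,3) at t=2.7713
    y: enter (3,4) at t=3.4200
    x: enter (2,4) at t=3.9260
    x: enter (1,4) at t=5.0807
    y: enter (1,5) at t=5.4200 ← occupied
  → r_2 = 5.4200
beam 3: φ=-45°, α=195°
  dir = (cos 195°, sin 195°) = (-0.9659, -0.2588); from cell (6,2)
  next x-line at t=0.4141, next y-line at t=1.1205; Δt_x=1.0353, Δt_y=3.8637
    x: enter (5,2) at t=0.4141
    y: enter (5,1) at t=1.1205
    x: enter (4,1) at t=1.4494
    x: enter (3,1) at t=2.4847
    x: enter (2,1) at t=3.5199
    x: enter (1,1) at t=4.5552
    y: enter (1,0) at t=4.9842 ← occupied
  → r_3 = 4.9842
beam 4: φ=0°, α=240°
  dir = (cos 240°, sin 240°) = (-0.5000, -0.8660); from cell (6,2)
  next x-line at t=0.8000, next y-line at t=0.3349; Δt_x=2.0000, Δt_y=1.1547
    y: enter (6,1) at t=0.3349
    x: enter (5,1) at t=0.8000
    y: enter (5,0) at t=1.4896 ← occupied
  → r_4 = 1.4896
beam 5: φ=45°, α=285°
  dir = (cos 285°, sin 285°) = (0.2588, -0.9659); from cell (6,2)
  next x-line at t=2.3182, next y-line at t=0.3002; Δt_x=3.8637, Δt_y=1.0353
    y: enter (6,1) at t=0.3002
    y: enter (6,0) at t=1.3355 ← occupied
  → r_5 = 1.3355
beam 6: φ=90°, α=330°
  dir = (cos 330°, sin 330°) = (0.8660, -0.5000); from cell (6,2)
  next x-line at t=0.6928, next y-line at t=0.5800; Δt_x=1.1547, Δt_y=2.0000
    y: enter (6,1) at t=0.5800
    x: enter (7,1) at t=0.6928 ← occupied
  → r_6 = 0.6928
beam 7: φ=135°, α=15°
  dir = (cos 15°, sin 15°) = (0.9659, 0.2588); from cell (6,2)
  next x-line at t=0.6212, next y-line at t=2.7432; Δt_x=1.0353, Δt_y=3.8637
    x: enter (7,2) at t=0.6212 ← occupied
  → r_7 = 0.6212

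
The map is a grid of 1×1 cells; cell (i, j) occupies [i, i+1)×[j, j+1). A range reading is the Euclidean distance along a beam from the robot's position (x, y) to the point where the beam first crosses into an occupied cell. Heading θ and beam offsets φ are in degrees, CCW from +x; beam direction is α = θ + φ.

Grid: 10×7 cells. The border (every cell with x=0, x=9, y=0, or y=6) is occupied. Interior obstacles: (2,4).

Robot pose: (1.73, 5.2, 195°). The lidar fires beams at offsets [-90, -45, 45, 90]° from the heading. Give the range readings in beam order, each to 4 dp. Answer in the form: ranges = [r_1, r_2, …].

ranges = [0.8282, 0.8429, 1.4600, 1.0432]

beam 1: φ=-90°, α=105°
  d=(-0.2588,0.9659)  start (1,5)  tX=2.8205 tY=0.8282  stride 1/|dx|=3.8637 1/|dy|=1.0353
    cross y-line → (1,6), t=0.8282 (wall)
  → r_1 = 0.8282
beam 2: φ=-45°, α=150°
  d=(-0.8660,0.5000)  start (1,5)  tX=0.8429 tY=1.6000  stride 1/|dx|=1.1547 1/|dy|=2.0000
    cross x-line → (0,5), t=0.8429 (wall)
  → r_2 = 0.8429
beam 3: φ=45°, α=240°
  d=(-0.5000,-0.8660)  start (1,5)  tX=1.4600 tY=0.2309  stride 1/|dx|=2.0000 1/|dy|=1.1547
    cross y-line → (1,4), t=0.2309
    cross y-line → (1,3), t=1.3856
    cross x-line → (0,3), t=1.4600 (wall)
  → r_3 = 1.4600
beam 4: φ=90°, α=285°
  d=(0.2588,-0.9659)  start (1,5)  tX=1.0432 tY=0.2071  stride 1/|dx|=3.8637 1/|dy|=1.0353
    cross y-line → (1,4), t=0.2071
    cross x-line → (2,4), t=1.0432 (wall)
  → r_4 = 1.0432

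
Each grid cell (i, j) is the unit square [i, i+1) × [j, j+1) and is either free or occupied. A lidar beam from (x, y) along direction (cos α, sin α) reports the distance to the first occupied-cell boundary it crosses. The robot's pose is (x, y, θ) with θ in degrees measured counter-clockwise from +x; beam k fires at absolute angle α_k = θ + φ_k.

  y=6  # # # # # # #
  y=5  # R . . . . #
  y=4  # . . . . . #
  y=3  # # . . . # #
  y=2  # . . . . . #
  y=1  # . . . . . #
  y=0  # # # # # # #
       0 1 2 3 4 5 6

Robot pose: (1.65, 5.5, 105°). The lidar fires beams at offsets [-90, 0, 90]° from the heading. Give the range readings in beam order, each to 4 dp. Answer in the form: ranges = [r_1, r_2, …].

beam 1: φ=-90°, α=15°
  direction (0.9659, 0.2588); cell (1,5); t to first gridline: x 0.3623, y 1.9319 (then +1.0353 / +3.8637)
    (2,5) via x @ 0.3623
    (3,5) via x @ 1.3976
    (3,6) via y @ 1.9319  # hit
  → r_1 = 1.9319
beam 2: φ=0°, α=105°
  direction (-0.2588, 0.9659); cell (1,5); t to first gridline: x 2.5114, y 0.5176 (then +3.8637 / +1.0353)
    (1,6) via y @ 0.5176  # hit
  → r_2 = 0.5176
beam 3: φ=90°, α=195°
  direction (-0.9659, -0.2588); cell (1,5); t to first gridline: x 0.6729, y 1.9319 (then +1.0353 / +3.8637)
    (0,5) via x @ 0.6729  # hit
  → r_3 = 0.6729

ranges = [1.9319, 0.5176, 0.6729]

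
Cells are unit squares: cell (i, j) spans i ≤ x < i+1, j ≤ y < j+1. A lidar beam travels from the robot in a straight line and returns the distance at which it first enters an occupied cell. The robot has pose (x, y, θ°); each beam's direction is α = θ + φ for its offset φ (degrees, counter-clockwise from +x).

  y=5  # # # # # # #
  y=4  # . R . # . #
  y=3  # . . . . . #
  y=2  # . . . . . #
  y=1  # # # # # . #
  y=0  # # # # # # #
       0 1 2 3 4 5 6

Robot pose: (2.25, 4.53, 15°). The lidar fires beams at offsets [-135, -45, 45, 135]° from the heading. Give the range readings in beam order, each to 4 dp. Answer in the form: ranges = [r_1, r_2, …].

ranges = [2.5000, 4.3301, 0.5427, 0.9400]

beam 1: φ=-135°, α=240°
  cosα=-0.5000 sinα=-0.8660 | (2,4) | tMaxX 0.5000 tMaxY 0.6120 | tΔX 2.0000 tΔY 1.1547
    t=0.5000 [x] (1,4)
    t=0.6120 [y] (1,3)
    t=1.7667 [y] (1,2)
    t=2.5000 [x] (0,2) — stop
  → r_1 = 2.5000
beam 2: φ=-45°, α=330°
  cosα=0.8660 sinα=-0.5000 | (2,4) | tMaxX 0.8660 tMaxY 1.0600 | tΔX 1.1547 tΔY 2.0000
    t=0.8660 [x] (3,4)
    t=1.0600 [y] (3,3)
    t=2.0207 [x] (4,3)
    t=3.0600 [y] (4,2)
    t=3.1754 [x] (5,2)
    t=4.3301 [x] (6,2) — stop
  → r_2 = 4.3301
beam 3: φ=45°, α=60°
  cosα=0.5000 sinα=0.8660 | (2,4) | tMaxX 1.5000 tMaxY 0.5427 | tΔX 2.0000 tΔY 1.1547
    t=0.5427 [y] (2,5) — stop
  → r_3 = 0.5427
beam 4: φ=135°, α=150°
  cosα=-0.8660 sinα=0.5000 | (2,4) | tMaxX 0.2887 tMaxY 0.9400 | tΔX 1.1547 tΔY 2.0000
    t=0.2887 [x] (1,4)
    t=0.9400 [y] (1,5) — stop
  → r_4 = 0.9400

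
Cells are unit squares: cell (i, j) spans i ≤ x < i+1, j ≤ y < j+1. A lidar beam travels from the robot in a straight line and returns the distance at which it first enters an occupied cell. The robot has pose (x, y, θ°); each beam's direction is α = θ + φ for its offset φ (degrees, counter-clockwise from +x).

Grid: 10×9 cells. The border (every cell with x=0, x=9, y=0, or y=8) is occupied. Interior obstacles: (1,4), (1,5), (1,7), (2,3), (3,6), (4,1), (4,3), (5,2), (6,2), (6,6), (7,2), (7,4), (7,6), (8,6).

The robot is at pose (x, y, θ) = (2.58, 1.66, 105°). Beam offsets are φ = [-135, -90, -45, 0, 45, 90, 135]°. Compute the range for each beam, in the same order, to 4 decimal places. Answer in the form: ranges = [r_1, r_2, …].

beam 1: φ=-135°, α=330°
  direction (0.8660, -0.5000); cell (2,1); t to first gridline: x 0.4850, y 1.3200 (then +1.1547 / +2.0000)
    (3,1) via x @ 0.4850
    (3,0) via y @ 1.3200  # hit
  → r_1 = 1.3200
beam 2: φ=-90°, α=15°
  direction (0.9659, 0.2588); cell (2,1); t to first gridline: x 0.4348, y 1.3137 (then +1.0353 / +3.8637)
    (3,1) via x @ 0.4348
    (3,2) via y @ 1.3137
    (4,2) via x @ 1.4701
    (5,2) via x @ 2.5054  # hit
  → r_2 = 2.5054
beam 3: φ=-45°, α=60°
  direction (0.5000, 0.8660); cell (2,1); t to first gridline: x 0.8400, y 0.3926 (then +2.0000 / +1.1547)
    (2,2) via y @ 0.3926
    (3,2) via x @ 0.8400
    (3,3) via y @ 1.5473
    (3,4) via y @ 2.7020
    (4,4) via x @ 2.8400
    (4,5) via y @ 3.8567
    (5,5) via x @ 4.8400
    (5,6) via y @ 5.0114
    (5,7) via y @ 6.1661
    (6,7) via x @ 6.8400
    (6,8) via y @ 7.3208  # hit
  → r_3 = 7.3208
beam 4: φ=0°, α=105°
  direction (-0.2588, 0.9659); cell (2,1); t to first gridline: x 2.2409, y 0.3520 (then +3.8637 / +1.0353)
    (2,2) via y @ 0.3520
    (2,3) via y @ 1.3873  # hit
  → r_4 = 1.3873
beam 5: φ=45°, α=150°
  direction (-0.8660, 0.5000); cell (2,1); t to first gridline: x 0.6697, y 0.6800 (then +1.1547 / +2.0000)
    (1,1) via x @ 0.6697
    (1,2) via y @ 0.6800
    (0,2) via x @ 1.8244  # hit
  → r_5 = 1.8244
beam 6: φ=90°, α=195°
  direction (-0.9659, -0.2588); cell (2,1); t to first gridline: x 0.6005, y 2.5500 (then +1.0353 / +3.8637)
    (1,1) via x @ 0.6005
    (0,1) via x @ 1.6357  # hit
  → r_6 = 1.6357
beam 7: φ=135°, α=240°
  direction (-0.5000, -0.8660); cell (2,1); t to first gridline: x 1.1600, y 0.7621 (then +2.0000 / +1.1547)
    (2,0) via y @ 0.7621  # hit
  → r_7 = 0.7621

ranges = [1.3200, 2.5054, 7.3208, 1.3873, 1.8244, 1.6357, 0.7621]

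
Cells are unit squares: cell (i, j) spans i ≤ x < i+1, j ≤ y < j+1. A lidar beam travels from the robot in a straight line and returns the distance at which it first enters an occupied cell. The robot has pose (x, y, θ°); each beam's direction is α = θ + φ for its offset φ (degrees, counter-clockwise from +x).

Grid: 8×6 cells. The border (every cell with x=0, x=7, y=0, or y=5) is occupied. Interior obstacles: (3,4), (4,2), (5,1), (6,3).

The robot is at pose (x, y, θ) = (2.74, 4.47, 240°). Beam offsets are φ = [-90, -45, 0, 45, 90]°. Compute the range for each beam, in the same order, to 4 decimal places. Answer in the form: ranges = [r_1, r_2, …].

ranges = [1.0600, 1.8014, 3.4800, 3.5924, 0.3002]

beam 1: φ=-90°, α=150°
  cosα=-0.8660 sinα=0.5000 | (2,4) | tMaxX 0.8545 tMaxY 1.0600 | tΔX 1.1547 tΔY 2.0000
    t=0.8545 [x] (1,4)
    t=1.0600 [y] (1,5) — stop
  → r_1 = 1.0600
beam 2: φ=-45°, α=195°
  cosα=-0.9659 sinα=-0.2588 | (2,4) | tMaxX 0.7661 tMaxY 1.8159 | tΔX 1.0353 tΔY 3.8637
    t=0.7661 [x] (1,4)
    t=1.8014 [x] (0,4) — stop
  → r_2 = 1.8014
beam 3: φ=0°, α=240°
  cosα=-0.5000 sinα=-0.8660 | (2,4) | tMaxX 1.4800 tMaxY 0.5427 | tΔX 2.0000 tΔY 1.1547
    t=0.5427 [y] (2,3)
    t=1.4800 [x] (1,3)
    t=1.6974 [y] (1,2)
    t=2.8521 [y] (1,1)
    t=3.4800 [x] (0,1) — stop
  → r_3 = 3.4800
beam 4: φ=45°, α=285°
  cosα=0.2588 sinα=-0.9659 | (2,4) | tMaxX 1.0046 tMaxY 0.4866 | tΔX 3.8637 tΔY 1.0353
    t=0.4866 [y] (2,3)
    t=1.0046 [x] (3,3)
    t=1.5219 [y] (3,2)
    t=2.5571 [y] (3,1)
    t=3.5924 [y] (3,0) — stop
  → r_4 = 3.5924
beam 5: φ=90°, α=330°
  cosα=0.8660 sinα=-0.5000 | (2,4) | tMaxX 0.3002 tMaxY 0.9400 | tΔX 1.1547 tΔY 2.0000
    t=0.3002 [x] (3,4) — stop
  → r_5 = 0.3002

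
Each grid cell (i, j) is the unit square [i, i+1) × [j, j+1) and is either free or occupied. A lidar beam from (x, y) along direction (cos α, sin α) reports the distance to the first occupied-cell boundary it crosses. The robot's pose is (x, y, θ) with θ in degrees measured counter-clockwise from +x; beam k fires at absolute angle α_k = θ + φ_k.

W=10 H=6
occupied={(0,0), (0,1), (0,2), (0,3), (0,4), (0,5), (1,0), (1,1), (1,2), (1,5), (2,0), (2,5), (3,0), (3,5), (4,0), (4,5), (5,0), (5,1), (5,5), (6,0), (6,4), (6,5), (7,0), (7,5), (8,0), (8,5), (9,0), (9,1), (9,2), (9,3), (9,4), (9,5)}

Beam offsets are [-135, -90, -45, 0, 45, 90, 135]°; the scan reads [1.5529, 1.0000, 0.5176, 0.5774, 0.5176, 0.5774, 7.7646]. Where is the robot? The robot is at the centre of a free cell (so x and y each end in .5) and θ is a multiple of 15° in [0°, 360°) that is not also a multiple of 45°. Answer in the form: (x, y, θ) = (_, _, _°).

(x, y, θ) = (1.5, 3.5, 210°)

Enumerate (i+0.5, j+0.5, θ) over the 28 free cells and 16 admissible headings. For each, cast all 7 beams and compare to the given ranges.
  (3.5, 1.5, 330°): beam 2 = 0.5774 ≠ 1.0000 ✗
  (3.5, 4.5, 120°): beam 1 = 5.6940 ≠ 1.5529 ✗
  (5.5, 4.5, 345°): beam 1 = 4.0415 ≠ 1.5529 ✗
  (7.5, 4.5, 15°): beam 1 = 3.0000 ≠ 1.5529 ✗
  (3.5, 2.5, 345°): beam 1 = 1.7321 ≠ 1.5529 ✗
  …
  (1.5, 3.5, 210°): r_1=1.5529, r_2=1.0000, r_3=0.5176, r_4=0.5774, r_5=0.5176, r_6=0.5774, r_7=7.7646 — all match ✓
Unique over the lattice → pose = (1.5, 3.5, 210°).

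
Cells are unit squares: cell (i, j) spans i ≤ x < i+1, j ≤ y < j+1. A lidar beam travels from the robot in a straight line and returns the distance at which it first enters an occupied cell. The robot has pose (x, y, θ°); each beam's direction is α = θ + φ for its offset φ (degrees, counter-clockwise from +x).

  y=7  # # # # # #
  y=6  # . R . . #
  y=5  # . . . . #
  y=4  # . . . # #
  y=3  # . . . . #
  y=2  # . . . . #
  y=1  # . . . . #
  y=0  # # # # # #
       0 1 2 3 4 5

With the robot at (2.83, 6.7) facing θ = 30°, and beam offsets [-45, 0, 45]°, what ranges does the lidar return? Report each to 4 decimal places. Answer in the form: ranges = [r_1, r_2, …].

ranges = [2.2465, 0.6000, 0.3106]

beam 1: φ=-45°, α=345°
  d=(0.9659,-0.2588)  start (2,6)  tX=0.1760 tY=2.7046  stride 1/|dx|=1.0353 1/|dy|=3.8637
    cross x-line → (3,6), t=0.1760
    cross x-line → (4,6), t=1.2113
    cross x-line → (5,6), t=2.2465 (wall)
  → r_1 = 2.2465
beam 2: φ=0°, α=30°
  d=(0.8660,0.5000)  start (2,6)  tX=0.1963 tY=0.6000  stride 1/|dx|=1.1547 1/|dy|=2.0000
    cross x-line → (3,6), t=0.1963
    cross y-line → (3,7), t=0.6000 (wall)
  → r_2 = 0.6000
beam 3: φ=45°, α=75°
  d=(0.2588,0.9659)  start (2,6)  tX=0.6568 tY=0.3106  stride 1/|dx|=3.8637 1/|dy|=1.0353
    cross y-line → (2,7), t=0.3106 (wall)
  → r_3 = 0.3106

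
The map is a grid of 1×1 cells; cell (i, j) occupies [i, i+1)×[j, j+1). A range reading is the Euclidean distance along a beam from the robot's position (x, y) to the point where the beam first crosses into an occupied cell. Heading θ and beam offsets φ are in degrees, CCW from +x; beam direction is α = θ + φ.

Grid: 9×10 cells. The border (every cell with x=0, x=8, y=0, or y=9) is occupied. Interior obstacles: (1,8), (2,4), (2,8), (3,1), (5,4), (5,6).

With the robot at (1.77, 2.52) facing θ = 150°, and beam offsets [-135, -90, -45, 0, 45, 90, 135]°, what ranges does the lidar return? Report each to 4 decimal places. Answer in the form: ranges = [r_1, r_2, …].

beam 1: φ=-135°, α=15°
  direction (0.9659, 0.2588); cell (1,2); t to first gridline: x 0.2381, y 1.8546 (then +1.0353 / +3.8637)
    (2,2) via x @ 0.2381
    (3,2) via x @ 1.2734
    (3,3) via y @ 1.8546
    (4,3) via x @ 2.3087
    (5,3) via x @ 3.3439
    (6,3) via x @ 4.3792
    (7,3) via x @ 5.4145
    (7,4) via y @ 5.7183
    (8,4) via x @ 6.4498  # hit
  → r_1 = 6.4498
beam 2: φ=-90°, α=60°
  direction (0.5000, 0.8660); cell (1,2); t to first gridline: x 0.4600, y 0.5543 (then +2.0000 / +1.1547)
    (2,2) via x @ 0.4600
    (2,3) via y @ 0.5543
    (2,4) via y @ 1.7090  # hit
  → r_2 = 1.7090
beam 3: φ=-45°, α=105°
  direction (-0.2588, 0.9659); cell (1,2); t to first gridline: x 2.9751, y 0.4969 (then +3.8637 / +1.0353)
    (1,3) via y @ 0.4969
    (1,4) via y @ 1.5322
    (1,5) via y @ 2.5675
    (0,5) via x @ 2.9751  # hit
  → r_3 = 2.9751
beam 4: φ=0°, α=150°
  direction (-0.8660, 0.5000); cell (1,2); t to first gridline: x 0.8891, y 0.9600 (then +1.1547 / +2.0000)
    (0,2) via x @ 0.8891  # hit
  → r_4 = 0.8891
beam 5: φ=45°, α=195°
  direction (-0.9659, -0.2588); cell (1,2); t to first gridline: x 0.7972, y 2.0091 (then +1.0353 / +3.8637)
    (0,2) via x @ 0.7972  # hit
  → r_5 = 0.7972
beam 6: φ=90°, α=240°
  direction (-0.5000, -0.8660); cell (1,2); t to first gridline: x 1.5400, y 0.6004 (then +2.0000 / +1.1547)
    (1,1) via y @ 0.6004
    (0,1) via x @ 1.5400  # hit
  → r_6 = 1.5400
beam 7: φ=135°, α=285°
  direction (0.2588, -0.9659); cell (1,2); t to first gridline: x 0.8887, y 0.5383 (then +3.8637 / +1.0353)
    (1,1) via y @ 0.5383
    (2,1) via x @ 0.8887
    (2,0) via y @ 1.5736  # hit
  → r_7 = 1.5736

ranges = [6.4498, 1.7090, 2.9751, 0.8891, 0.7972, 1.5400, 1.5736]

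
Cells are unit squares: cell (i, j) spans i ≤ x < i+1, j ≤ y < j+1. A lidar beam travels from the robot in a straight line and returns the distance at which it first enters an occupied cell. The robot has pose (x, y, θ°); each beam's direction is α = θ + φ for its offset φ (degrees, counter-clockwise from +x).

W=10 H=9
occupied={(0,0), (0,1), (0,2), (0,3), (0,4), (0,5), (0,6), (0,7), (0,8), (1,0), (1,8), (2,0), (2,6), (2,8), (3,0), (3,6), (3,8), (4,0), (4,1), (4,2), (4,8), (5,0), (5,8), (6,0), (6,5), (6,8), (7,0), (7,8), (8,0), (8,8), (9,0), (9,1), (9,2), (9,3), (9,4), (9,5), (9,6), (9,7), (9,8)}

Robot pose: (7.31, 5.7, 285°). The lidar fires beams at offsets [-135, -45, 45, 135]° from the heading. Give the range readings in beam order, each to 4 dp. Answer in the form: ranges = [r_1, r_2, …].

beam 1: φ=-135°, α=150°
  d=(-0.8660,0.5000)  start (7,5)  tX=0.3580 tY=0.6000  stride 1/|dx|=1.1547 1/|dy|=2.0000
    cross x-line → (6,5), t=0.3580 (wall)
  → r_1 = 0.3580
beam 2: φ=-45°, α=240°
  d=(-0.5000,-0.8660)  start (7,5)  tX=0.6200 tY=0.8083  stride 1/|dx|=2.0000 1/|dy|=1.1547
    cross x-line → (6,5), t=0.6200 (wall)
  → r_2 = 0.6200
beam 3: φ=45°, α=330°
  d=(0.8660,-0.5000)  start (7,5)  tX=0.7967 tY=1.4000  stride 1/|dx|=1.1547 1/|dy|=2.0000
    cross x-line → (8,5), t=0.7967
    cross y-line → (8,4), t=1.4000
    cross x-line → (9,4), t=1.9514 (wall)
  → r_3 = 1.9514
beam 4: φ=135°, α=60°
  d=(0.5000,0.8660)  start (7,5)  tX=1.3800 tY=0.3464  stride 1/|dx|=2.0000 1/|dy|=1.1547
    cross y-line → (7,6), t=0.3464
    cross x-line → (8,6), t=1.3800
    cross y-line → (8,7), t=1.5011
    cross y-line → (8,8), t=2.6558 (wall)
  → r_4 = 2.6558

ranges = [0.3580, 0.6200, 1.9514, 2.6558]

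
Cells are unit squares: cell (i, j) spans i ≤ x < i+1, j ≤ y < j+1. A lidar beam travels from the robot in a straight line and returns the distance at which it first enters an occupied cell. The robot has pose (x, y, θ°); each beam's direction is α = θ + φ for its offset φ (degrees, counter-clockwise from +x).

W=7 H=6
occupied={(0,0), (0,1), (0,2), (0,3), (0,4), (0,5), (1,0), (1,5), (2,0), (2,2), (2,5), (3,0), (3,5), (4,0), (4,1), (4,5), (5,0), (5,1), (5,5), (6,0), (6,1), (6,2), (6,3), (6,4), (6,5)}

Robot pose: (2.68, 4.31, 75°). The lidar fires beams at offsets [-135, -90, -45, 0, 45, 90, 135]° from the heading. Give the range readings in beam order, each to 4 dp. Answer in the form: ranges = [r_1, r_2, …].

beam 1: φ=-135°, α=300°
  direction (0.5000, -0.8660); cell (2,4); t to first gridline: x 0.6400, y 0.3580 (then +2.0000 / +1.1547)
    (2,3) via y @ 0.3580
    (3,3) via x @ 0.6400
    (3,2) via y @ 1.5127
    (4,2) via x @ 2.6400
    (4,1) via y @ 2.6674  # hit
  → r_1 = 2.6674
beam 2: φ=-90°, α=345°
  direction (0.9659, -0.2588); cell (2,4); t to first gridline: x 0.3313, y 1.1977 (then +1.0353 / +3.8637)
    (3,4) via x @ 0.3313
    (3,3) via y @ 1.1977
    (4,3) via x @ 1.3666
    (5,3) via x @ 2.4018
    (6,3) via x @ 3.4371  # hit
  → r_2 = 3.4371
beam 3: φ=-45°, α=30°
  direction (0.8660, 0.5000); cell (2,4); t to first gridline: x 0.3695, y 1.3800 (then +1.1547 / +2.0000)
    (3,4) via x @ 0.3695
    (3,5) via y @ 1.3800  # hit
  → r_3 = 1.3800
beam 4: φ=0°, α=75°
  direction (0.2588, 0.9659); cell (2,4); t to first gridline: x 1.2364, y 0.7143 (then +3.8637 / +1.0353)
    (2,5) via y @ 0.7143  # hit
  → r_4 = 0.7143
beam 5: φ=45°, α=120°
  direction (-0.5000, 0.8660); cell (2,4); t to first gridline: x 1.3600, y 0.7967 (then +2.0000 / +1.1547)
    (2,5) via y @ 0.7967  # hit
  → r_5 = 0.7967
beam 6: φ=90°, α=165°
  direction (-0.9659, 0.2588); cell (2,4); t to first gridline: x 0.7040, y 2.6660 (then +1.0353 / +3.8637)
    (1,4) via x @ 0.7040
    (0,4) via x @ 1.7393  # hit
  → r_6 = 1.7393
beam 7: φ=135°, α=210°
  direction (-0.8660, -0.5000); cell (2,4); t to first gridline: x 0.7852, y 0.6200 (then +1.1547 / +2.0000)
    (2,3) via y @ 0.6200
    (1,3) via x @ 0.7852
    (0,3) via x @ 1.9399  # hit
  → r_7 = 1.9399

ranges = [2.6674, 3.4371, 1.3800, 0.7143, 0.7967, 1.7393, 1.9399]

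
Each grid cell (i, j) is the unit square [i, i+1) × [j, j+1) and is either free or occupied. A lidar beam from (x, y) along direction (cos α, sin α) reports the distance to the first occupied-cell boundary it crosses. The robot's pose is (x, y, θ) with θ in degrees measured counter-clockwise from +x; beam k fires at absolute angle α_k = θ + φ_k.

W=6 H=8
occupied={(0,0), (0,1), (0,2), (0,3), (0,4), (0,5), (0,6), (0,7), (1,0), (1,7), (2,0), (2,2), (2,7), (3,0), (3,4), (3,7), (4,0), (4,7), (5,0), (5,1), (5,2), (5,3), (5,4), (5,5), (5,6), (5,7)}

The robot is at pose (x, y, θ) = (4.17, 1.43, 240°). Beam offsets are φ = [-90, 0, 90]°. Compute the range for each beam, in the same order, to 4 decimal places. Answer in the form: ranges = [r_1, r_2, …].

ranges = [1.3510, 0.4965, 0.8600]

beam 1: φ=-90°, α=150°
  direction (-0.8660, 0.5000); cell (4,1); t to first gridline: x 0.1963, y 1.1400 (then +1.1547 / +2.0000)
    (3,1) via x @ 0.1963
    (3,2) via y @ 1.1400
    (2,2) via x @ 1.3510  # hit
  → r_1 = 1.3510
beam 2: φ=0°, α=240°
  direction (-0.5000, -0.8660); cell (4,1); t to first gridline: x 0.3400, y 0.4965 (then +2.0000 / +1.1547)
    (3,1) via x @ 0.3400
    (3,0) via y @ 0.4965  # hit
  → r_2 = 0.4965
beam 3: φ=90°, α=330°
  direction (0.8660, -0.5000); cell (4,1); t to first gridline: x 0.9584, y 0.8600 (then +1.1547 / +2.0000)
    (4,0) via y @ 0.8600  # hit
  → r_3 = 0.8600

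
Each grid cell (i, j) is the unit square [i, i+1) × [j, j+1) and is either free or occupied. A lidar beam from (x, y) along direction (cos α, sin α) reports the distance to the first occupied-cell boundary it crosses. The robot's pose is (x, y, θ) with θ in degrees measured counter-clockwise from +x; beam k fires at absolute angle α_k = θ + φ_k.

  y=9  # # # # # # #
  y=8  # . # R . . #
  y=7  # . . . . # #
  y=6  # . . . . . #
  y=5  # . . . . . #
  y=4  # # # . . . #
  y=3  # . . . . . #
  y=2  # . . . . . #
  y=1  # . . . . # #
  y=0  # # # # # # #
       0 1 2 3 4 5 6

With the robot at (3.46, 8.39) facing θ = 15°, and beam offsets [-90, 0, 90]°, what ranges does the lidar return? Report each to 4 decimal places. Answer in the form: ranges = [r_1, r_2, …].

ranges = [6.6154, 2.3569, 0.6315]

beam 1: φ=-90°, α=285°
  cosα=0.2588 sinα=-0.9659 | (3,8) | tMaxX 2.0864 tMaxY 0.4038 | tΔX 3.8637 tΔY 1.0353
    t=0.4038 [y] (3,7)
    t=1.4390 [y] (3,6)
    t=2.0864 [x] (4,6)
    t=2.4743 [y] (4,5)
    t=3.5096 [y] (4,4)
    t=4.5449 [y] (4,3)
    t=5.5801 [y] (4,2)
    t=5.9501 [x] (5,2)
    t=6.6154 [y] (5,1) — stop
  → r_1 = 6.6154
beam 2: φ=0°, α=15°
  cosα=0.9659 sinα=0.2588 | (3,8) | tMaxX 0.5590 tMaxY 2.3569 | tΔX 1.0353 tΔY 3.8637
    t=0.5590 [x] (4,8)
    t=1.5943 [x] (5,8)
    t=2.3569 [y] (5,9) — stop
  → r_2 = 2.3569
beam 3: φ=90°, α=105°
  cosα=-0.2588 sinα=0.9659 | (3,8) | tMaxX 1.7773 tMaxY 0.6315 | tΔX 3.8637 tΔY 1.0353
    t=0.6315 [y] (3,9) — stop
  → r_3 = 0.6315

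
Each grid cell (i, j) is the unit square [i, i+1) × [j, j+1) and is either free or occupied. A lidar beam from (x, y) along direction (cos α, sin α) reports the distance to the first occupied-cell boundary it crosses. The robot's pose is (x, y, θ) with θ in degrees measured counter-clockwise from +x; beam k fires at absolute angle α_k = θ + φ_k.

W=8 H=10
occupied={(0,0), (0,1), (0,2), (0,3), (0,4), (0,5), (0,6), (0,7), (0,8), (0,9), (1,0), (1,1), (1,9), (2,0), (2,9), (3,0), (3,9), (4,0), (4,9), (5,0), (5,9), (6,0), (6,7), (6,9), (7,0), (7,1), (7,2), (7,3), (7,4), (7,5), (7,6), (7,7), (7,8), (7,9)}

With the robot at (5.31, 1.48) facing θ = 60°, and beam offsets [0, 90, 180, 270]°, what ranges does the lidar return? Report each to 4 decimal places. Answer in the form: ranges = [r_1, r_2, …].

beam 1: φ=0°, α=60°
  d=(0.5000,0.8660)  start (5,1)  tX=1.3800 tY=0.6004  stride 1/|dx|=2.0000 1/|dy|=1.1547
    cross y-line → (5,2), t=0.6004
    cross x-line → (6,2), t=1.3800
    cross y-line → (6,3), t=1.7551
    cross y-line → (6,4), t=2.9098
    cross x-line → (7,4), t=3.3800 (wall)
  → r_1 = 3.3800
beam 2: φ=90°, α=150°
  d=(-0.8660,0.5000)  start (5,1)  tX=0.3580 tY=1.0400  stride 1/|dx|=1.1547 1/|dy|=2.0000
    cross x-line → (4,1), t=0.3580
    cross y-line → (4,2), t=1.0400
    cross x-line → (3,2), t=1.5127
    cross x-line → (2,2), t=2.6674
    cross y-line → (2,3), t=3.0400
    cross x-line → (1,3), t=3.8221
    cross x-line → (0,3), t=4.9768 (wall)
  → r_2 = 4.9768
beam 3: φ=180°, α=240°
  d=(-0.5000,-0.8660)  start (5,1)  tX=0.6200 tY=0.5543  stride 1/|dx|=2.0000 1/|dy|=1.1547
    cross y-line → (5,0), t=0.5543 (wall)
  → r_3 = 0.5543
beam 4: φ=270°, α=330°
  d=(0.8660,-0.5000)  start (5,1)  tX=0.7967 tY=0.9600  stride 1/|dx|=1.1547 1/|dy|=2.0000
    cross x-line → (6,1), t=0.7967
    cross y-line → (6,0), t=0.9600 (wall)
  → r_4 = 0.9600

ranges = [3.3800, 4.9768, 0.5543, 0.9600]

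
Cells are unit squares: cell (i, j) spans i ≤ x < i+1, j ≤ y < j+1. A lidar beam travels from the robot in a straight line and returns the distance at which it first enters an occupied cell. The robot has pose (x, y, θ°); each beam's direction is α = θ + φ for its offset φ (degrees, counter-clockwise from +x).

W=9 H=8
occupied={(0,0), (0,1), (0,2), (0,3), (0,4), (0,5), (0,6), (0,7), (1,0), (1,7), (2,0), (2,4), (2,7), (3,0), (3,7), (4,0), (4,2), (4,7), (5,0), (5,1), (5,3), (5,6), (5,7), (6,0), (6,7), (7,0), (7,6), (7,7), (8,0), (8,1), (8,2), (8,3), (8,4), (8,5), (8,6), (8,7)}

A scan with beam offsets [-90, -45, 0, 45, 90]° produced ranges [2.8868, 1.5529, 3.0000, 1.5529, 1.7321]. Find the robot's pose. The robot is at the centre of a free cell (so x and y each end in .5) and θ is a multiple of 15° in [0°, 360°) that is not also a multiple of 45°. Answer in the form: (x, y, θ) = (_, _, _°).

(x, y, θ) = (2.5, 2.5, 120°)

The pose lattice has 36·16 = 576 candidates. Test each by forward raycasting.
  (5.5, 5.5, 165°): beam 1 = 0.5176 ≠ 2.8868 ✗
  (3.5, 2.5, 15°): beam 1 = 1.5529 ≠ 2.8868 ✗
  (7.5, 5.5, 60°): beam 1 = 0.5774 ≠ 2.8868 ✗
  (3.5, 5.5, 60°): beam 1 = 5.1962 ≠ 2.8868 ✗
  (3.5, 6.5, 60°): beam 1 = 5.1962 ≠ 2.8868 ✗
  …
  (2.5, 2.5, 120°): r_1=2.8868, r_2=1.5529, r_3=3.0000, r_4=1.5529, r_5=1.7321 — all match ✓
No second candidate reproduces the full scan.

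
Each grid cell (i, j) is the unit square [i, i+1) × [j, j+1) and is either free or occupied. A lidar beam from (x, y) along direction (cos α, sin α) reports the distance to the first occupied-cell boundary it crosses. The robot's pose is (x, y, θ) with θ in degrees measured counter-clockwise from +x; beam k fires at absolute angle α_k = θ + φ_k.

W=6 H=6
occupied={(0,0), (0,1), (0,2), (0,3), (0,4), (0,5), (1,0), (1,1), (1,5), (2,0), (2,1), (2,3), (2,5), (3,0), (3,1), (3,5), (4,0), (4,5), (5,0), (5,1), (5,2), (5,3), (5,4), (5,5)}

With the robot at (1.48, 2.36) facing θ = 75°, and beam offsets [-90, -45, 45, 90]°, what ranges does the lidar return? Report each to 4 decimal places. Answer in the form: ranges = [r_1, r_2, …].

ranges = [1.3909, 1.2800, 0.9600, 0.4969]

beam 1: φ=-90°, α=345°
  d=(0.9659,-0.2588)  start (1,2)  tX=0.5383 tY=1.3909  stride 1/|dx|=1.0353 1/|dy|=3.8637
    cross x-line → (2,2), t=0.5383
    cross y-line → (2,1), t=1.3909 (wall)
  → r_1 = 1.3909
beam 2: φ=-45°, α=30°
  d=(0.8660,0.5000)  start (1,2)  tX=0.6004 tY=1.2800  stride 1/|dx|=1.1547 1/|dy|=2.0000
    cross x-line → (2,2), t=0.6004
    cross y-line → (2,3), t=1.2800 (wall)
  → r_2 = 1.2800
beam 3: φ=45°, α=120°
  d=(-0.5000,0.8660)  start (1,2)  tX=0.9600 tY=0.7390  stride 1/|dx|=2.0000 1/|dy|=1.1547
    cross y-line → (1,3), t=0.7390
    cross x-line → (0,3), t=0.9600 (wall)
  → r_3 = 0.9600
beam 4: φ=90°, α=165°
  d=(-0.9659,0.2588)  start (1,2)  tX=0.4969 tY=2.4728  stride 1/|dx|=1.0353 1/|dy|=3.8637
    cross x-line → (0,2), t=0.4969 (wall)
  → r_4 = 0.4969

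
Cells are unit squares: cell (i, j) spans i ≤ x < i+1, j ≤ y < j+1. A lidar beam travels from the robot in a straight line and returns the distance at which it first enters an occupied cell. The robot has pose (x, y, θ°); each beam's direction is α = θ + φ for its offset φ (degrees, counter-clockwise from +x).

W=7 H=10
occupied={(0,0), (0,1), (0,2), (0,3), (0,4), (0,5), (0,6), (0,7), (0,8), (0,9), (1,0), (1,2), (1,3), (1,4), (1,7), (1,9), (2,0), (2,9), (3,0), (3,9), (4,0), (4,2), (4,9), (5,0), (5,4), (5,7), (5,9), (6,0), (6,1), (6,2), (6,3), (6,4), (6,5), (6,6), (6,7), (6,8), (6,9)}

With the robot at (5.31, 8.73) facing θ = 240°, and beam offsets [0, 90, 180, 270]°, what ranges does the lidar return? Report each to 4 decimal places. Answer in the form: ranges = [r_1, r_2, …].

beam 1: φ=0°, α=240°
  direction (-0.5000, -0.8660); cell (5,8); t to first gridline: x 0.6200, y 0.8429 (then +2.0000 / +1.1547)
    (4,8) via x @ 0.6200
    (4,7) via y @ 0.8429
    (4,6) via y @ 1.9976
    (3,6) via x @ 2.6200
    (3,5) via y @ 3.1523
    (3,4) via y @ 4.3070
    (2,4) via x @ 4.6200
    (2,3) via y @ 5.4617
    (2,2) via y @ 6.6164
    (1,2) via x @ 6.6200  # hit
  → r_1 = 6.6200
beam 2: φ=90°, α=330°
  direction (0.8660, -0.5000); cell (5,8); t to first gridline: x 0.7967, y 1.4600 (then +1.1547 / +2.0000)
    (6,8) via x @ 0.7967  # hit
  → r_2 = 0.7967
beam 3: φ=180°, α=60°
  direction (0.5000, 0.8660); cell (5,8); t to first gridline: x 1.3800, y 0.3118 (then +2.0000 / +1.1547)
    (5,9) via y @ 0.3118  # hit
  → r_3 = 0.3118
beam 4: φ=270°, α=150°
  direction (-0.8660, 0.5000); cell (5,8); t to first gridline: x 0.3580, y 0.5400 (then +1.1547 / +2.0000)
    (4,8) via x @ 0.3580
    (4,9) via y @ 0.5400  # hit
  → r_4 = 0.5400

ranges = [6.6200, 0.7967, 0.3118, 0.5400]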